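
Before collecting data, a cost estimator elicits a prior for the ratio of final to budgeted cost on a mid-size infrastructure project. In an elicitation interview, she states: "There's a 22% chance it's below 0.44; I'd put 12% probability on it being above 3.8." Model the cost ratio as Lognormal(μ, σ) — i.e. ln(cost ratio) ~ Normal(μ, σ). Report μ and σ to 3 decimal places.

If T ~ Lognormal(μ,σ) then ln T ~ Normal(μ,σ), so the p-quantile of ln T is μ + z_p·σ.
ln(0.44) = -0.821 and ln(3.8) = 1.335; z_{0.22} = -0.7722, z_{0.88} = 1.175.
σ = (1.335 − -0.821)/(1.175 − (-0.7722)) = 1.107.
μ = -0.821 − (-0.7722)·1.107 = 0.034.

μ ≈ 0.034, σ ≈ 1.107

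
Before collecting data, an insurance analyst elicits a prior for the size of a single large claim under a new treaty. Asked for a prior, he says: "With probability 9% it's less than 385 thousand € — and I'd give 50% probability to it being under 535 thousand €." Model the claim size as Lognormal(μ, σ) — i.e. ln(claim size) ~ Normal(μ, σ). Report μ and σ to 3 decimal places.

μ ≈ 6.282, σ ≈ 0.245

If T ~ Lognormal(μ,σ) then ln T ~ Normal(μ,σ), so the p-quantile of ln T is μ + z_p·σ.
ln(385) = 5.953 and ln(535) = 6.282; z_{0.09} = -1.341, z_{0.5} = 0.
σ = (6.282 − 5.953)/(0 − (-1.341)) = 0.245.
μ = 5.953 − (-1.341)·0.245 = 6.282.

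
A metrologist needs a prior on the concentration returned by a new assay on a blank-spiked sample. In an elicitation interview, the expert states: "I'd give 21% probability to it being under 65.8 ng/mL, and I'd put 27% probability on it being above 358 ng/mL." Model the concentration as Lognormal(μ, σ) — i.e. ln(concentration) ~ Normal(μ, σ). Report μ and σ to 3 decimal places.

μ ≈ 5.149, σ ≈ 1.194

If T ~ Lognormal(μ,σ) then ln T ~ Normal(μ,σ), so the p-quantile of ln T is μ + z_p·σ.
ln(65.8) = 4.187 and ln(358) = 5.881; z_{0.21} = -0.8064, z_{0.73} = 0.6128.
σ = (5.881 − 4.187)/(0.6128 − (-0.8064)) = 1.194.
μ = 4.187 − (-0.8064)·1.194 = 5.149.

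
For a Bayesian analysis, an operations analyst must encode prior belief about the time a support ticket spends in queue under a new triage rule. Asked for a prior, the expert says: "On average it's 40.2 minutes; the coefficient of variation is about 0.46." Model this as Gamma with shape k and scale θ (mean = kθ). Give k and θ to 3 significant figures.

k ≈ 4.73, θ ≈ 8.51

For Gamma(k, scale θ): mean = kθ, variance = kθ², so CV = 1/√k.
CV = 0.46, hence k = 1/CV² = 4.73.
Then θ = mean/k = 40.2/4.73 = 8.51.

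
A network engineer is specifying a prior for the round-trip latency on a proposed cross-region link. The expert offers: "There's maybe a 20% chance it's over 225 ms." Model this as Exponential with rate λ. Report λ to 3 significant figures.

P(T > 225.0) = e^(−λ·225.0) = 0.2, so λ = −ln(0.2)/225.0 = 0.00715.

λ ≈ 0.00715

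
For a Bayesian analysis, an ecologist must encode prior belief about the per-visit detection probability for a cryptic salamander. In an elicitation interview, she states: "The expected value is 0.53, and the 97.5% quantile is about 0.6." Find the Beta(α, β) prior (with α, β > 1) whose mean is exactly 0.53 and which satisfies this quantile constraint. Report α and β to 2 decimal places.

α ≈ 101.87, β ≈ 90.34

With mean 0.53 fixed, write α = 0.53s, β = 0.47s where s = α+β.
Need P(θ < 0.6) = 0.975 under Beta(0.53s, 0.47s). Normal approximation: (q−m)/√(m(1−m)/s) ≈ z_{0.975} = 1.96, so s ≈ 0.53·0.47·(1.96)²/(0.6−0.53)² = 195.3.
At s = 195.3: P(θ<0.6) ≈ 0.976. Adjusting to match 0.975 gives s ≈ 192.22.
So α = 0.53·192.22 ≈ 101.87, β = 0.47·192.22 ≈ 90.34.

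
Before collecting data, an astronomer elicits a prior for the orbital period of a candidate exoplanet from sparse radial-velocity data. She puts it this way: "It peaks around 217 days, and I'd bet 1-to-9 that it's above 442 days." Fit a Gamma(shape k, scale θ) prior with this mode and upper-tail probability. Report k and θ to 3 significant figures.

Gamma(k,θ) with k>1 has mode (k−1)θ, so θ = 217/(k−1).
Need P(X < 442) = 0.9 with θ tied to k this way. Start at k = 2, θ = 217: P(X<442) ≈ 0.604.
Too low — raise k to concentrate. Iterating converges to k ≈ 4.79.
Then θ = 217/(4.79−1) ≈ 57.2.

k ≈ 4.79, θ ≈ 57.2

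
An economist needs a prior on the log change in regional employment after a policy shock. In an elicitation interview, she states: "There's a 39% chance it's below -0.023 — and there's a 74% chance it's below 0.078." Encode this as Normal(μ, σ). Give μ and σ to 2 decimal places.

For Normal(μ,σ), the p-quantile is μ + z_p·σ. Here z_{0.39} = -0.2793, z_{0.74} = 0.6433.
So -0.023 = μ − 0.2793σ and 0.078 = μ + 0.6433σ.
Subtracting: σ = (0.078 − -0.023)/(0.6433 − (-0.2793)) = 0.11.
Then μ = -0.023 − (-0.2793)·0.11 = 0.01.

μ = 0.01, σ = 0.11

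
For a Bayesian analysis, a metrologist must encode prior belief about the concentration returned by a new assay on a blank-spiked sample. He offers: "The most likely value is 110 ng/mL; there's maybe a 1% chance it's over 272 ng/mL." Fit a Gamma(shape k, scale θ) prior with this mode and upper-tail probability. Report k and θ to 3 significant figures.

Gamma(k,θ) with k>1 has mode (k−1)θ, so θ = 110/(k−1).
Need P(X < 272) = 0.99 with θ tied to k this way. Start at k = 2, θ = 110: P(X<272) ≈ 0.707.
Too low — raise k to concentrate. Iterating converges to k ≈ 6.74.
Then θ = 110/(6.74−1) ≈ 19.2.

k ≈ 6.74, θ ≈ 19.2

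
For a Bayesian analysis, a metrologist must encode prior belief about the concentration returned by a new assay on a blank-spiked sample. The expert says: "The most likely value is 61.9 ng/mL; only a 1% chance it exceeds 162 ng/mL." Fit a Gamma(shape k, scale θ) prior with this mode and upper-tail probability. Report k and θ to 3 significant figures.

k ≈ 6.02, θ ≈ 12.3

Gamma(k,θ) with k>1 has mode (k−1)θ, so θ = 61.9/(k−1).
Need P(X < 162) = 0.99 with θ tied to k this way. Start at k = 2, θ = 61.9: P(X<162) ≈ 0.736.
Too low — raise k to concentrate. Iterating converges to k ≈ 6.02.
Then θ = 61.9/(6.02−1) ≈ 12.3.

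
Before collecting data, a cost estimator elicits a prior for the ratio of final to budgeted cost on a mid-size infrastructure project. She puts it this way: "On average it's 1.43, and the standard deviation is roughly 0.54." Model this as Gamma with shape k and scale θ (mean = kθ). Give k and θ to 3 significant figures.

k ≈ 7.01, θ ≈ 0.204

For Gamma(k, scale θ): mean = kθ, variance = kθ², so CV = 1/√k.
CV = SD/mean = 0.54/1.43 = 0.3776, hence k = 1/CV² = 7.01.
Then θ = mean/k = 1.43/7.01 = 0.204.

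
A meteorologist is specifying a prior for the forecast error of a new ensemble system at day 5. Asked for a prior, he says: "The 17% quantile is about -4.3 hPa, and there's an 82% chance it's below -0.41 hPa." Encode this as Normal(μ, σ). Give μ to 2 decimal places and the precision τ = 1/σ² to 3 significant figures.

μ = -2.31, τ = 0.231

The p-quantile of Normal(μ,σ) is μ + z_p·σ, with z_{0.17} = -0.9542 and z_{0.82} = 0.9154.
Eliminate σ: μ = (z₂·x₁ − z₁·x₂)/(z₂ − z₁) = (0.9154·-4.3 − (-0.9542)·-0.41)/1.87 = -2.31.
Then σ = (x₂ − x₁)/(z₂ − z₁) = (-0.41 − -4.3)/1.87 = 2.08.
Precision τ = 1/σ² = 1/2.081² = 0.231.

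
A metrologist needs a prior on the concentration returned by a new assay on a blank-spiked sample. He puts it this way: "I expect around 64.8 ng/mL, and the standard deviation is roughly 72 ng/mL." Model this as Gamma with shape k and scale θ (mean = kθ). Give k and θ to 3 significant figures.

For Gamma(k, scale θ): mean = kθ, variance = kθ², so CV = 1/√k.
CV = SD/mean = 72/64.8 = 1.111, hence k = 1/CV² = 0.81.
Then θ = mean/k = 64.8/0.81 = 80.

k ≈ 0.81, θ ≈ 80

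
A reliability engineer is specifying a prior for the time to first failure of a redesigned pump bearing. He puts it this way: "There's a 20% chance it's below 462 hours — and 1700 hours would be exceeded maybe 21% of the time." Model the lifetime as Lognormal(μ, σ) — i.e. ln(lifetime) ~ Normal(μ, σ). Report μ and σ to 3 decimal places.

If T ~ Lognormal(μ,σ) then ln T ~ Normal(μ,σ), so the p-quantile of ln T is μ + z_p·σ.
ln(462) = 6.136 and ln(1700) = 7.438; z_{0.2} = -0.8416, z_{0.79} = 0.8064.
σ = (7.438 − 6.136)/(0.8064 − (-0.8416)) = 0.791.
μ = 6.136 − (-0.8416)·0.791 = 6.801.

μ ≈ 6.801, σ ≈ 0.791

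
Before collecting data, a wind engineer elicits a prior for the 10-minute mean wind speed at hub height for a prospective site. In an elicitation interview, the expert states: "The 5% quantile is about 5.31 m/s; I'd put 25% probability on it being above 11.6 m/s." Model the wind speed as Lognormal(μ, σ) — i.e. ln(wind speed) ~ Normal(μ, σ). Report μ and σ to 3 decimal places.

If T ~ Lognormal(μ,σ) then ln T ~ Normal(μ,σ), so the p-quantile of ln T is μ + z_p·σ.
ln(5.31) = 1.67 and ln(11.6) = 2.451; z_{0.05} = -1.645, z_{0.75} = 0.6745.
σ = (2.451 − 1.67)/(0.6745 − (-1.645)) = 0.337.
μ = 1.67 − (-1.645)·0.337 = 2.224.

μ ≈ 2.224, σ ≈ 0.337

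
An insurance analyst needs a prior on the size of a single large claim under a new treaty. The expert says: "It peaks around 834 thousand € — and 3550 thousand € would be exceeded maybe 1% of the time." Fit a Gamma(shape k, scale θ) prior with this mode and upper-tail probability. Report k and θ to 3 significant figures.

k ≈ 2.96, θ ≈ 426

Gamma(k,θ) with k>1 has mode (k−1)θ, so θ = 834/(k−1).
Need P(X < 3550) = 0.99 with θ tied to k this way. Start at k = 2, θ = 834: P(X<3550) ≈ 0.926.
Too low — raise k to concentrate. Iterating converges to k ≈ 2.96.
Then θ = 834/(2.96−1) ≈ 426.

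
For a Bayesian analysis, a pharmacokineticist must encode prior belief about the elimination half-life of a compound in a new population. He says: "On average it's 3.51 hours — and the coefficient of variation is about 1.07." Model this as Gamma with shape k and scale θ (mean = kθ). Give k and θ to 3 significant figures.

k ≈ 0.873, θ ≈ 4.02

For Gamma(k, scale θ): mean = kθ, variance = kθ², so CV = 1/√k.
CV = 1.07, hence k = 1/CV² = 0.873.
Then θ = mean/k = 3.51/0.873 = 4.02.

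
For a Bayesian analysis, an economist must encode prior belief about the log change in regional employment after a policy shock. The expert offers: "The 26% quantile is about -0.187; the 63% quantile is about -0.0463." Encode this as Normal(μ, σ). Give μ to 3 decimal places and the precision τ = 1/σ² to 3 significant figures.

μ = -0.094, τ = 48

The p-quantile of Normal(μ,σ) is μ + z_p·σ, with z_{0.26} = -0.6433 and z_{0.63} = 0.3319.
Eliminate σ: μ = (z₂·x₁ − z₁·x₂)/(z₂ − z₁) = (0.3319·-0.187 − (-0.6433)·-0.0463)/0.9752 = -0.094.
Then σ = (x₂ − x₁)/(z₂ − z₁) = (-0.0463 − -0.187)/0.9752 = 0.144.
Precision τ = 1/σ² = 1/0.1443² = 48.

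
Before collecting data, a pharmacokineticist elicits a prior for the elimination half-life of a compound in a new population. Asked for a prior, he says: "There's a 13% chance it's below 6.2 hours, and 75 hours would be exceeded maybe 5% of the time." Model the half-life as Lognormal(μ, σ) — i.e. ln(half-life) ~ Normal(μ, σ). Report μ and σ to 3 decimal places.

If T ~ Lognormal(μ,σ) then ln T ~ Normal(μ,σ), so the p-quantile of ln T is μ + z_p·σ.
ln(6.2) = 1.825 and ln(75) = 4.317; z_{0.13} = -1.126, z_{0.95} = 1.645.
σ = (4.317 − 1.825)/(1.645 − (-1.126)) = 0.900.
μ = 1.825 − (-1.126)·0.900 = 2.838.

μ ≈ 2.838, σ ≈ 0.900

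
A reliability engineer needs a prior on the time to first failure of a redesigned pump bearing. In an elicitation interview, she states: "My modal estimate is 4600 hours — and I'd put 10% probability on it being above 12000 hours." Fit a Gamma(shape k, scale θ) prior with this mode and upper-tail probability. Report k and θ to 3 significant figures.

Gamma(k,θ) with k>1 has mode (k−1)θ, so θ = 4600/(k−1).
Need P(X < 12000) = 0.9 with θ tied to k this way. Start at k = 2, θ = 4600: P(X<12000) ≈ 0.734.
Too low — raise k to concentrate. Iterating converges to k ≈ 3.09.
Then θ = 4600/(3.09−1) ≈ 2210.

k ≈ 3.09, θ ≈ 2210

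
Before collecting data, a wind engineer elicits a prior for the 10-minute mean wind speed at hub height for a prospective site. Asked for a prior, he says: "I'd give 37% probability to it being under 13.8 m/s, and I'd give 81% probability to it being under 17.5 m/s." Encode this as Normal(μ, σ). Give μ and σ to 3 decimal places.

μ = 14.815, σ = 3.058

For Normal(μ,σ), the p-quantile is μ + z_p·σ. Here z_{0.37} = -0.3319, z_{0.81} = 0.8779.
So 13.8 = μ − 0.3319σ and 17.5 = μ + 0.8779σ.
Subtracting: σ = (17.5 − 13.8)/(0.8779 − (-0.3319)) = 3.058.
Then μ = 13.8 − (-0.3319)·3.058 = 14.815.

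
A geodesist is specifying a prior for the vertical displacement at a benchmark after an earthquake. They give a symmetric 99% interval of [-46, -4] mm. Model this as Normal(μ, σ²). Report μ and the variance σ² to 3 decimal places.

μ = -25.000, σ² = 66.467

A symmetric 99% interval runs μ ± z·σ with z = 2.576.
Half-width = 21, so σ = 21/2.576 = 8.1527 and σ² = 66.467.
μ is the interval midpoint, -25.000.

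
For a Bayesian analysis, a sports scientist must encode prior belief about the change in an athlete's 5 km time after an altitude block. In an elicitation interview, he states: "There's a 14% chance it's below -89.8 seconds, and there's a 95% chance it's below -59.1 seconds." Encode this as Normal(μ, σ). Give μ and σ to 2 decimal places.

μ = -77.63, σ = 11.27

For Normal(μ,σ), the p-quantile is μ + z_p·σ. Here z_{0.14} = -1.08, z_{0.95} = 1.645.
So -89.8 = μ − 1.08σ and -59.1 = μ + 1.645σ.
Subtracting: σ = (-59.1 − -89.8)/(1.645 − (-1.08)) = 11.27.
Then μ = -89.8 − (-1.08)·11.27 = -77.63.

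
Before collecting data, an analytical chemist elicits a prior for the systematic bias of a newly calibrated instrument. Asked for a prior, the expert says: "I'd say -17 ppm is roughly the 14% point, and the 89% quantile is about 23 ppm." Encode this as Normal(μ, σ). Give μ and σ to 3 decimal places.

μ = 1.732, σ = 17.340

The p-quantile of Normal(μ,σ) is μ + z_p·σ, with z_{0.14} = -1.08 and z_{0.89} = 1.227.
Eliminate σ: μ = (z₂·x₁ − z₁·x₂)/(z₂ − z₁) = (1.227·-17 − (-1.08)·23)/2.307 = 1.732.
Then σ = (x₂ − x₁)/(z₂ − z₁) = (23 − -17)/2.307 = 17.340.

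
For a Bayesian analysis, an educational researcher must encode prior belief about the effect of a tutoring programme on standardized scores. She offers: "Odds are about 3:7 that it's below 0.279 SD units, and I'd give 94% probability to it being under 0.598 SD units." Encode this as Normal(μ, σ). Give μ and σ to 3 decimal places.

μ = 0.359, σ = 0.153

The p-quantile of Normal(μ,σ) is μ + z_p·σ, with z_{0.3} = -0.5244 and z_{0.94} = 1.555.
Eliminate σ: μ = (z₂·x₁ − z₁·x₂)/(z₂ − z₁) = (1.555·0.279 − (-0.5244)·0.598)/2.079 = 0.359.
Then σ = (x₂ − x₁)/(z₂ − z₁) = (0.598 − 0.279)/2.079 = 0.153.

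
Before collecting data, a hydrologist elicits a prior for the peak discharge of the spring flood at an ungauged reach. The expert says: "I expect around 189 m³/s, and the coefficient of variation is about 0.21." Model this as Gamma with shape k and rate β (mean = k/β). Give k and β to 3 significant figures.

k ≈ 22.7, β ≈ 0.12

For Gamma(k, rate β): mean = k/β, variance = k/β², so CV = 1/√k.
CV = 0.21, hence k = 1/CV² = 22.7.
Then β = k/mean = 22.7/189 = 0.12.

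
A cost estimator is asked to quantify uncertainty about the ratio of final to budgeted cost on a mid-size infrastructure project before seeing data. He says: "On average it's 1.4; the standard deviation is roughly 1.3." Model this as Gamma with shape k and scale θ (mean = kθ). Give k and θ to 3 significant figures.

k ≈ 1.16, θ ≈ 1.21

For Gamma(k, scale θ): mean = kθ, variance = kθ², so CV = 1/√k.
CV = SD/mean = 1.3/1.4 = 0.9286, hence k = 1/CV² = 1.16.
Then θ = mean/k = 1.4/1.16 = 1.21.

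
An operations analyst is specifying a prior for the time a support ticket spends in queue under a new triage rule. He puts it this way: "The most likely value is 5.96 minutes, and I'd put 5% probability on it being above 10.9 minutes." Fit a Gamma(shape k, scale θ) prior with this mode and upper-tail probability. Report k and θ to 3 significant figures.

k ≈ 8.64, θ ≈ 0.78

Gamma(k,θ) with k>1 has mode (k−1)θ, so θ = 5.96/(k−1).
Need P(X < 10.9) = 0.95 with θ tied to k this way. Start at k = 2, θ = 5.96: P(X<10.9) ≈ 0.546.
Too low — raise k to concentrate. Iterating converges to k ≈ 8.64.
Then θ = 5.96/(8.64−1) ≈ 0.78.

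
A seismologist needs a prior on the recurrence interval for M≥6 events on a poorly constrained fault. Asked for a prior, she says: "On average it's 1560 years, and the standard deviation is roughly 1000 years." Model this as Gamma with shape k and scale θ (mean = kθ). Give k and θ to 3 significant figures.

For Gamma(k, scale θ): mean = kθ, variance = kθ², so CV = 1/√k.
CV = SD/mean = 1000/1560 = 0.641, hence k = 1/CV² = 2.43.
Then θ = mean/k = 1560/2.43 = 641.

k ≈ 2.43, θ ≈ 641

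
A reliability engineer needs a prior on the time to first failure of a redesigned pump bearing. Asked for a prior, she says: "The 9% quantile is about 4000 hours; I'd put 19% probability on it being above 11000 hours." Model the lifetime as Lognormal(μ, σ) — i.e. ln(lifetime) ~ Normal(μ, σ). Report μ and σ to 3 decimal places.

If T ~ Lognormal(μ,σ) then ln T ~ Normal(μ,σ), so the p-quantile of ln T is μ + z_p·σ.
ln(4000) = 8.294 and ln(11000) = 9.306; z_{0.09} = -1.341, z_{0.81} = 0.8779.
σ = (9.306 − 8.294)/(0.8779 − (-1.341)) = 0.456.
μ = 8.294 − (-1.341)·0.456 = 8.905.

μ ≈ 8.905, σ ≈ 0.456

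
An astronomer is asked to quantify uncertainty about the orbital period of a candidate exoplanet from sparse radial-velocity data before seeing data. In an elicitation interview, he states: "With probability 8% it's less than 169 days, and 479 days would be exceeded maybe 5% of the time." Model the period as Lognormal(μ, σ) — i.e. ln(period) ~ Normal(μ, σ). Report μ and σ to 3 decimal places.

If T ~ Lognormal(μ,σ) then ln T ~ Normal(μ,σ), so the p-quantile of ln T is μ + z_p·σ.
ln(169) = 5.13 and ln(479) = 6.172; z_{0.08} = -1.405, z_{0.95} = 1.645.
σ = (6.172 − 5.13)/(1.645 − (-1.405)) = 0.342.
μ = 5.13 − (-1.405)·0.342 = 5.610.

μ ≈ 5.610, σ ≈ 0.342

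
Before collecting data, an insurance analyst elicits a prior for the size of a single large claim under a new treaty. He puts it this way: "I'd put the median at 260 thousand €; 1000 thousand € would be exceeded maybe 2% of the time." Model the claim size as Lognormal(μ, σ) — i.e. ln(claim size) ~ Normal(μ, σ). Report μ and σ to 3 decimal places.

μ ≈ 5.561, σ ≈ 0.656

If T ~ Lognormal(μ,σ) then ln T ~ Normal(μ,σ), so the p-quantile of ln T is μ + z_p·σ.
ln(260) = 5.561 and ln(1000) = 6.908; z_{0.5} = 0, z_{0.98} = 2.054.
σ = (6.908 − 5.561)/(2.054 − (0)) = 0.656.
μ = 5.561 − (0)·0.656 = 5.561.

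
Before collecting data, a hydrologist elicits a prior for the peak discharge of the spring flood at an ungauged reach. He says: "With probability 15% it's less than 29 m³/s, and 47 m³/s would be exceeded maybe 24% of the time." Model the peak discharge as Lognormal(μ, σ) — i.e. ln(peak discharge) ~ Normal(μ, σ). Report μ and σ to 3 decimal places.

μ ≈ 3.654, σ ≈ 0.277

If T ~ Lognormal(μ,σ) then ln T ~ Normal(μ,σ), so the p-quantile of ln T is μ + z_p·σ.
ln(29) = 3.367 and ln(47) = 3.85; z_{0.15} = -1.036, z_{0.76} = 0.7063.
σ = (3.85 − 3.367)/(0.7063 − (-1.036)) = 0.277.
μ = 3.367 − (-1.036)·0.277 = 3.654.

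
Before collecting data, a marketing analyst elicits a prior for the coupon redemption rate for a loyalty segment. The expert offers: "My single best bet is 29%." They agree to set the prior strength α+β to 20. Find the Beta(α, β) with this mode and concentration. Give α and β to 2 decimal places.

For α,β > 1 the Beta mode is (α−1)/(α+β−2). With α+β = 20, the mode is (α−1)/18.
Set (α−1)/18 = 0.29 → α = 1 + 0.29·18 = 6.22.
β = 20 − α = 13.78.

α = 6.22, β = 13.78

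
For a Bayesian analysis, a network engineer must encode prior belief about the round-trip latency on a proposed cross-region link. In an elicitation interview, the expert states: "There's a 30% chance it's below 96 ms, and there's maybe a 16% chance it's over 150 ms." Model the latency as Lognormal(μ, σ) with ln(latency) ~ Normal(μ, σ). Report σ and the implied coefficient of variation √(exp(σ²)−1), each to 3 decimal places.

σ ≈ 0.294, CV ≈ 0.300

If T ~ Lognormal(μ,σ) then ln T ~ Normal(μ,σ), so the p-quantile of ln T is μ + z_p·σ.
ln(96) = 4.564 and ln(150) = 5.011; z_{0.3} = -0.5244, z_{0.84} = 0.9945.
σ = (5.011 − 4.564)/(0.9945 − (-0.5244)) = 0.294.
μ = 4.564 − (-0.5244)·0.294 = 4.718.
CV = √(exp(σ²)−1) = √(exp(0.0863)−1) = 0.300.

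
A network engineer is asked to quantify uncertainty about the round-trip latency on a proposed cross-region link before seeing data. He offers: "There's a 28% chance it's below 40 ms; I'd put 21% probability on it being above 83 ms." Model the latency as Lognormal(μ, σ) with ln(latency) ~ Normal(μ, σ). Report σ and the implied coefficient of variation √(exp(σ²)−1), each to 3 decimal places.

σ ≈ 0.525, CV ≈ 0.564

If T ~ Lognormal(μ,σ) then ln T ~ Normal(μ,σ), so the p-quantile of ln T is μ + z_p·σ.
ln(40) = 3.689 and ln(83) = 4.419; z_{0.28} = -0.5828, z_{0.79} = 0.8064.
σ = (4.419 − 3.689)/(0.8064 − (-0.5828)) = 0.525.
μ = 3.689 − (-0.5828)·0.525 = 3.995.
CV = √(exp(σ²)−1) = √(exp(0.2761)−1) = 0.564.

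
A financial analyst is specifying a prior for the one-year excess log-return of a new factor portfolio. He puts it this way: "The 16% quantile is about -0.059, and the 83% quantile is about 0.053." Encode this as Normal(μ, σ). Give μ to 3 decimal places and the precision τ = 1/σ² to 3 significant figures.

μ = -0.002, τ = 303

For Normal(μ,σ), the p-quantile is μ + z_p·σ. Here z_{0.16} = -0.9945, z_{0.83} = 0.9542.
So -0.059 = μ − 0.9945σ and 0.053 = μ + 0.9542σ.
Subtracting: σ = (0.053 − -0.059)/(0.9542 − (-0.9945)) = 0.057.
Then μ = -0.059 − (-0.9945)·0.057 = -0.002.
Precision τ = 1/σ² = 1/0.05748² = 303.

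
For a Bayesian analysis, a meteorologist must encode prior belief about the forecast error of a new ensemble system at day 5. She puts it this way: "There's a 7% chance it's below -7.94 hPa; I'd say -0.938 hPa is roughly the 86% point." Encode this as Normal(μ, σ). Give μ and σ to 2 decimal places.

μ = -3.90, σ = 2.74

The p-quantile of Normal(μ,σ) is μ + z_p·σ, with z_{0.07} = -1.476 and z_{0.86} = 1.08.
Eliminate σ: μ = (z₂·x₁ − z₁·x₂)/(z₂ − z₁) = (1.08·-7.94 − (-1.476)·-0.938)/2.556 = -3.90.
Then σ = (x₂ − x₁)/(z₂ − z₁) = (-0.938 − -7.94)/2.556 = 2.74.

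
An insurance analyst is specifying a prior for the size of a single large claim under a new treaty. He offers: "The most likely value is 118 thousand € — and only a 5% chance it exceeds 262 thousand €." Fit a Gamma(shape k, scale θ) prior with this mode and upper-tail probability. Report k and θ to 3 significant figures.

k ≈ 5.32, θ ≈ 27.3

Gamma(k,θ) with k>1 has mode (k−1)θ, so θ = 118/(k−1).
Need P(X < 262) = 0.95 with θ tied to k this way. Start at k = 2, θ = 118: P(X<262) ≈ 0.650.
Too low — raise k to concentrate. Iterating converges to k ≈ 5.32.
Then θ = 118/(5.32−1) ≈ 27.3.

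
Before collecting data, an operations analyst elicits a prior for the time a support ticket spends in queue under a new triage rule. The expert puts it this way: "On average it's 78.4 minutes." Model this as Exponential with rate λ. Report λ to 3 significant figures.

Exponential mean = 1/λ, so λ = 1/78.4 = 0.0128.

λ ≈ 0.0128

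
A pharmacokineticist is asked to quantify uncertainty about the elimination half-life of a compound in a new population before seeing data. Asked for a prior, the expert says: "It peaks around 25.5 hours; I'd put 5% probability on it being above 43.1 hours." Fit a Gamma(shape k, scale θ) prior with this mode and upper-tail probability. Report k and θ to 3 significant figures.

k ≈ 11.1, θ ≈ 2.52

Gamma(k,θ) with k>1 has mode (k−1)θ, so θ = 25.5/(k−1).
Need P(X < 43.1) = 0.95 with θ tied to k this way. Start at k = 2, θ = 25.5: P(X<43.1) ≈ 0.504.
Too low — raise k to concentrate. Iterating converges to k ≈ 11.1.
Then θ = 25.5/(11.1−1) ≈ 2.52.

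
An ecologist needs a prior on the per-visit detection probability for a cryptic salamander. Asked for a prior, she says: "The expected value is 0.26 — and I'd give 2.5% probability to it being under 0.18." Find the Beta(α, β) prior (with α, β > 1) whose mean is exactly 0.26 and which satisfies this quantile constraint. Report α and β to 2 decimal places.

α ≈ 26.51, β ≈ 75.46

With mean 0.26 fixed, write α = 0.26s, β = 0.74s where s = α+β.
Need P(θ < 0.18) = 0.025 under Beta(0.26s, 0.74s). Normal approximation: (q−m)/√(m(1−m)/s) ≈ z_{0.025} = -1.96, so s ≈ 0.26·0.74·(-1.96)²/(0.18−0.26)² = 115.5.
At s = 115.5: P(θ<0.18) ≈ 0.018. Adjusting to match 0.025 gives s ≈ 101.97.
So α = 0.26·101.97 ≈ 26.51, β = 0.74·101.97 ≈ 75.46.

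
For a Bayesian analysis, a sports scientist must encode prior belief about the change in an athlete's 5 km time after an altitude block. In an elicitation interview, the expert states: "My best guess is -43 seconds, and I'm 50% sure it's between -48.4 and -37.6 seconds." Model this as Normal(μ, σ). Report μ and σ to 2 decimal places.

A symmetric 50% interval runs μ ± z·σ with z = 0.6745.
Half-width = 5.4, so σ = 5.4/0.6745 = 8.01.
μ is the stated best guess, -43.00.

μ = -43.00, σ = 8.01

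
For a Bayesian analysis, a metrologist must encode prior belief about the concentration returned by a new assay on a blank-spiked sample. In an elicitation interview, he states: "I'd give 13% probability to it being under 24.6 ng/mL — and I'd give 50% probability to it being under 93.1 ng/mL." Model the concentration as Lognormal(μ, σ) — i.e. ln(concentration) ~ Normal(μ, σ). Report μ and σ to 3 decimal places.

If T ~ Lognormal(μ,σ) then ln T ~ Normal(μ,σ), so the p-quantile of ln T is μ + z_p·σ.
ln(24.6) = 3.203 and ln(93.1) = 4.534; z_{0.13} = -1.126, z_{0.5} = 0.
σ = (4.534 − 3.203)/(0 − (-1.126)) = 1.182.
μ = 3.203 − (-1.126)·1.182 = 4.534.

μ ≈ 4.534, σ ≈ 1.182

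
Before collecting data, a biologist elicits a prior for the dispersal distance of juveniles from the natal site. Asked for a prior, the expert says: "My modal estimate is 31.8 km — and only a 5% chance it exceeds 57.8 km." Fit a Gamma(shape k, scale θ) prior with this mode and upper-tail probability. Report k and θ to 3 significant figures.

k ≈ 8.8, θ ≈ 4.08

Gamma(k,θ) with k>1 has mode (k−1)θ, so θ = 31.8/(k−1).
Need P(X < 57.8) = 0.95 with θ tied to k this way. Start at k = 2, θ = 31.8: P(X<57.8) ≈ 0.542.
Too low — raise k to concentrate. Iterating converges to k ≈ 8.8.
Then θ = 31.8/(8.8−1) ≈ 4.08.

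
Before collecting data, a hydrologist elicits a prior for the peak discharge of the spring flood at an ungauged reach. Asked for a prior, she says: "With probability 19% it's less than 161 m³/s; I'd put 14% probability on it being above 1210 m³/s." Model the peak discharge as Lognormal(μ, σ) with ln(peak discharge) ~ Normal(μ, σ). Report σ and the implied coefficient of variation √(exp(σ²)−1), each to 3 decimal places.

σ ≈ 1.030, CV ≈ 1.374

If T ~ Lognormal(μ,σ) then ln T ~ Normal(μ,σ), so the p-quantile of ln T is μ + z_p·σ.
ln(161) = 5.081 and ln(1210) = 7.098; z_{0.19} = -0.8779, z_{0.86} = 1.08.
σ = (7.098 − 5.081)/(1.08 − (-0.8779)) = 1.030.
μ = 5.081 − (-0.8779)·1.030 = 5.986.
CV = √(exp(σ²)−1) = √(exp(1.0609)−1) = 1.374.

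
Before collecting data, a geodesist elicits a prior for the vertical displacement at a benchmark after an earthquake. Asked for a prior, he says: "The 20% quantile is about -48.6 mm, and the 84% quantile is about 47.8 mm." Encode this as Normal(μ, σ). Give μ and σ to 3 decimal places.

μ = -4.412, σ = 52.503

The p-quantile of Normal(μ,σ) is μ + z_p·σ, with z_{0.2} = -0.8416 and z_{0.84} = 0.9945.
Eliminate σ: μ = (z₂·x₁ − z₁·x₂)/(z₂ − z₁) = (0.9945·-48.6 − (-0.8416)·47.8)/1.836 = -4.412.
Then σ = (x₂ − x₁)/(z₂ − z₁) = (47.8 − -48.6)/1.836 = 52.503.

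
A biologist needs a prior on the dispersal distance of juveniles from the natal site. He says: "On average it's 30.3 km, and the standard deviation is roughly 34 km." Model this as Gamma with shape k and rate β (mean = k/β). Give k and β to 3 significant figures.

For Gamma(k, rate β): mean = k/β, variance = k/β², so CV = 1/√k.
CV = SD/mean = 34/30.3 = 1.122, hence k = 1/CV² = 0.794.
Then β = k/mean = 0.794/30.3 = 0.0262.

k ≈ 0.794, β ≈ 0.0262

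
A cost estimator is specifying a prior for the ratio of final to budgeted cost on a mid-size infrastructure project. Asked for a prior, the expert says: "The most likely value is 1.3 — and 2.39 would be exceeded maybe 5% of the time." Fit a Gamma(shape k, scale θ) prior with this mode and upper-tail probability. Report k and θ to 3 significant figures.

k ≈ 8.51, θ ≈ 0.173

Gamma(k,θ) with k>1 has mode (k−1)θ, so θ = 1.3/(k−1).
Need P(X < 2.39) = 0.95 with θ tied to k this way. Start at k = 2, θ = 1.3: P(X<2.39) ≈ 0.549.
Too low — raise k to concentrate. Iterating converges to k ≈ 8.51.
Then θ = 1.3/(8.51−1) ≈ 0.173.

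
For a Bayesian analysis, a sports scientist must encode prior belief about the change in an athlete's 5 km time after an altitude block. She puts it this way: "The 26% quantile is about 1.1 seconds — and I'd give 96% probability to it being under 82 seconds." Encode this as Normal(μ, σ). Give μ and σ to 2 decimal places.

μ = 22.84, σ = 33.79

For Normal(μ,σ), the p-quantile is μ + z_p·σ. Here z_{0.26} = -0.6433, z_{0.96} = 1.751.
So 1.1 = μ − 0.6433σ and 82 = μ + 1.751σ.
Subtracting: σ = (82 − 1.1)/(1.751 − (-0.6433)) = 33.79.
Then μ = 1.1 − (-0.6433)·33.79 = 22.84.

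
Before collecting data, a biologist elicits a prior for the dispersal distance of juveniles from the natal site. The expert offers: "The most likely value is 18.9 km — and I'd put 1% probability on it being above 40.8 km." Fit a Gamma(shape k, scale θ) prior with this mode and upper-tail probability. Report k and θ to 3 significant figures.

k ≈ 9.17, θ ≈ 2.31

Gamma(k,θ) with k>1 has mode (k−1)θ, so θ = 18.9/(k−1).
Need P(X < 40.8) = 0.99 with θ tied to k this way. Start at k = 2, θ = 18.9: P(X<40.8) ≈ 0.635.
Too low — raise k to concentrate. Iterating converges to k ≈ 9.17.
Then θ = 18.9/(9.17−1) ≈ 2.31.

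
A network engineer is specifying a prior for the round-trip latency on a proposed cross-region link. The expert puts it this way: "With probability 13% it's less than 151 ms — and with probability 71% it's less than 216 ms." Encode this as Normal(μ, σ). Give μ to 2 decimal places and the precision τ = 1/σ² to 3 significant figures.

For Normal(μ,σ), the p-quantile is μ + z_p·σ. Here z_{0.13} = -1.126, z_{0.71} = 0.5534.
So 151 = μ − 1.126σ and 216 = μ + 0.5534σ.
Subtracting: σ = (216 − 151)/(0.5534 − (-1.126)) = 38.70.
Then μ = 151 − (-1.126)·38.70 = 194.59.
Precision τ = 1/σ² = 1/38.7² = 0.000668.

μ = 194.59, τ = 0.000668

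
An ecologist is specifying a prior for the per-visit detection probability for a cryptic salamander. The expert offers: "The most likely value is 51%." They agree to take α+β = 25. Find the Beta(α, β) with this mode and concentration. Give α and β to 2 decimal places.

For α,β > 1 the Beta mode is (α−1)/(α+β−2). With α+β = 25, the mode is (α−1)/23.
Set (α−1)/23 = 0.51 → α = 1 + 0.51·23 = 12.73.
β = 25 − α = 12.27.

α = 12.73, β = 12.27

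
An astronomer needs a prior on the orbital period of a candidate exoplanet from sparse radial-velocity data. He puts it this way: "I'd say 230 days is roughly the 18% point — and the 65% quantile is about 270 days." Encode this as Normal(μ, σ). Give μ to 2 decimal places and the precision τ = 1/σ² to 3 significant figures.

μ = 258.15, τ = 0.00106

The p-quantile of Normal(μ,σ) is μ + z_p·σ, with z_{0.18} = -0.9154 and z_{0.65} = 0.3853.
Eliminate σ: μ = (z₂·x₁ − z₁·x₂)/(z₂ − z₁) = (0.3853·230 − (-0.9154)·270)/1.301 = 258.15.
Then σ = (x₂ − x₁)/(z₂ − z₁) = (270 − 230)/1.301 = 30.75.
Precision τ = 1/σ² = 1/30.75² = 0.00106.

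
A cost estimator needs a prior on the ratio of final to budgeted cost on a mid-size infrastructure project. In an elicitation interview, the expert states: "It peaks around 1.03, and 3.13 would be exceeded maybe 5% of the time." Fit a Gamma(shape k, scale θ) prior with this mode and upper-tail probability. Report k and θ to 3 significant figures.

Gamma(k,θ) with k>1 has mode (k−1)θ, so θ = 1.03/(k−1).
Need P(X < 3.13) = 0.95 with θ tied to k this way. Start at k = 2, θ = 1.03: P(X<3.13) ≈ 0.807.
Too low — raise k to concentrate. Iterating converges to k ≈ 3.14.
Then θ = 1.03/(3.14−1) ≈ 0.481.

k ≈ 3.14, θ ≈ 0.481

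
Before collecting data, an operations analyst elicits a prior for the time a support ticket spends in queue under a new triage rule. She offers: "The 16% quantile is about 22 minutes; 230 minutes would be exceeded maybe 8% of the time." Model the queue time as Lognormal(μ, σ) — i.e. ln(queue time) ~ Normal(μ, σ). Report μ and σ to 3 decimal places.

μ ≈ 4.064, σ ≈ 0.978

If T ~ Lognormal(μ,σ) then ln T ~ Normal(μ,σ), so the p-quantile of ln T is μ + z_p·σ.
ln(22) = 3.091 and ln(230) = 5.438; z_{0.16} = -0.9945, z_{0.92} = 1.405.
σ = (5.438 − 3.091)/(1.405 − (-0.9945)) = 0.978.
μ = 3.091 − (-0.9945)·0.978 = 4.064.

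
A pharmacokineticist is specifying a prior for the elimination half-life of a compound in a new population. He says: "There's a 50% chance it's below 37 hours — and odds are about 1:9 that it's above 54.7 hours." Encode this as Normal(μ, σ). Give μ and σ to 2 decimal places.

The p-quantile of Normal(μ,σ) is μ + z_p·σ, with z_{0.5} = 0 and z_{0.9} = 1.282.
Eliminate σ: μ = (z₂·x₁ − z₁·x₂)/(z₂ − z₁) = (1.282·37 − (0)·54.7)/1.282 = 37.00.
Then σ = (x₂ − x₁)/(z₂ − z₁) = (54.7 − 37)/1.282 = 13.81.

μ = 37.00, σ = 13.81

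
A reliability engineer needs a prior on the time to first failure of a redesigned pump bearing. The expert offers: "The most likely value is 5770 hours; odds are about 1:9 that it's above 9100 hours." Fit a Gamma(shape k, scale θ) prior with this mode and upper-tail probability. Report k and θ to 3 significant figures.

Gamma(k,θ) with k>1 has mode (k−1)θ, so θ = 5770/(k−1).
Need P(X < 9100) = 0.9 with θ tied to k this way. Start at k = 2, θ = 5770: P(X<9100) ≈ 0.468.
Too low — raise k to concentrate. Iterating converges to k ≈ 10.
Then θ = 5770/(10−1) ≈ 639.

k ≈ 10, θ ≈ 639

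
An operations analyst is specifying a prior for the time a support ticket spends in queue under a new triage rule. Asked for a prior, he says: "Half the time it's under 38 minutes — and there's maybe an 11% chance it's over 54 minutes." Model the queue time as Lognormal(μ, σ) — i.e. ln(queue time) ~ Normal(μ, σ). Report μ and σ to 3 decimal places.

If T ~ Lognormal(μ,σ) then ln T ~ Normal(μ,σ), so the p-quantile of ln T is μ + z_p·σ.
ln(38) = 3.638 and ln(54) = 3.989; z_{0.5} = 0, z_{0.89} = 1.227.
σ = (3.989 − 3.638)/(1.227 − (0)) = 0.286.
μ = 3.638 − (0)·0.286 = 3.638.

μ ≈ 3.638, σ ≈ 0.286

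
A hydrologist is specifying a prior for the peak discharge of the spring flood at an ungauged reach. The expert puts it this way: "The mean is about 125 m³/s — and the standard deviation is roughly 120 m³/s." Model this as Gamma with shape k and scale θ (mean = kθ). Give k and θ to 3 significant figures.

For Gamma(k, scale θ): mean = kθ, variance = kθ², so CV = 1/√k.
CV = SD/mean = 120/125 = 0.96, hence k = 1/CV² = 1.09.
Then θ = mean/k = 125/1.09 = 115.

k ≈ 1.09, θ ≈ 115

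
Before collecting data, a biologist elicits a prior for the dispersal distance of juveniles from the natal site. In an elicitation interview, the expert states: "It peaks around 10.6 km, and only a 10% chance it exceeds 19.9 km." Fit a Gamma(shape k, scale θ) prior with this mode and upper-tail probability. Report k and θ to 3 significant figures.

Gamma(k,θ) with k>1 has mode (k−1)θ, so θ = 10.6/(k−1).
Need P(X < 19.9) = 0.9 with θ tied to k this way. Start at k = 2, θ = 10.6: P(X<19.9) ≈ 0.560.
Too low — raise k to concentrate. Iterating converges to k ≈ 5.82.
Then θ = 10.6/(5.82−1) ≈ 2.2.

k ≈ 5.82, θ ≈ 2.2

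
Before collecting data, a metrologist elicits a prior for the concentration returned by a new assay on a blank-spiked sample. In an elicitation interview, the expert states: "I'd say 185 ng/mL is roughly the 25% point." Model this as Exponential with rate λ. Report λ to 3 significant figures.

λ ≈ 0.00156

P(T < 185.0) = 1 − e^(−λ·185.0) = 0.25, so λ = −ln(1−0.25)/185.0 = −ln(0.75)/185.0 = 0.00156.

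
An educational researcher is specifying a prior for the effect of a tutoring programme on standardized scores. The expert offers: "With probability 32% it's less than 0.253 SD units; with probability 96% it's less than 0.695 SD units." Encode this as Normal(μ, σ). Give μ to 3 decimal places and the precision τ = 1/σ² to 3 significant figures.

For Normal(μ,σ), the p-quantile is μ + z_p·σ. Here z_{0.32} = -0.4677, z_{0.96} = 1.751.
So 0.253 = μ − 0.4677σ and 0.695 = μ + 1.751σ.
Subtracting: σ = (0.695 − 0.253)/(1.751 − (-0.4677)) = 0.199.
Then μ = 0.253 − (-0.4677)·0.199 = 0.346.
Precision τ = 1/σ² = 1/0.1992² = 25.2.

μ = 0.346, τ = 25.2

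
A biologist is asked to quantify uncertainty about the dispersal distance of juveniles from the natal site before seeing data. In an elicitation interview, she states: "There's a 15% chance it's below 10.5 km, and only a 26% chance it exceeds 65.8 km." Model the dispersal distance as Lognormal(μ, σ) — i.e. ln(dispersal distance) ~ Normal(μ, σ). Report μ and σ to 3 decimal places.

μ ≈ 3.484, σ ≈ 1.093

If T ~ Lognormal(μ,σ) then ln T ~ Normal(μ,σ), so the p-quantile of ln T is μ + z_p·σ.
ln(10.5) = 2.351 and ln(65.8) = 4.187; z_{0.15} = -1.036, z_{0.74} = 0.6433.
σ = (4.187 − 2.351)/(0.6433 − (-1.036)) = 1.093.
μ = 2.351 − (-1.036)·1.093 = 3.484.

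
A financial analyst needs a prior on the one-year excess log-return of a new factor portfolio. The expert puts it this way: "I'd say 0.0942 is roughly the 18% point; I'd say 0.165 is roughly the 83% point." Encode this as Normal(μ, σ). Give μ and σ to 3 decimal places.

The p-quantile of Normal(μ,σ) is μ + z_p·σ, with z_{0.18} = -0.9154 and z_{0.83} = 0.9542.
Eliminate σ: μ = (z₂·x₁ − z₁·x₂)/(z₂ − z₁) = (0.9542·0.0942 − (-0.9154)·0.165)/1.87 = 0.129.
Then σ = (x₂ − x₁)/(z₂ − z₁) = (0.165 − 0.0942)/1.87 = 0.038.

μ = 0.129, σ = 0.038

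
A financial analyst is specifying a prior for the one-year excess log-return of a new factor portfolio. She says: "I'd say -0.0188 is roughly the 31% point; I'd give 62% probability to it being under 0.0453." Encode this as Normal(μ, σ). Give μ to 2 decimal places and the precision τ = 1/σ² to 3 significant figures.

The p-quantile of Normal(μ,σ) is μ + z_p·σ, with z_{0.31} = -0.4959 and z_{0.62} = 0.3055.
Eliminate σ: μ = (z₂·x₁ − z₁·x₂)/(z₂ − z₁) = (0.3055·-0.0188 − (-0.4959)·0.0453)/0.8013 = 0.02.
Then σ = (x₂ − x₁)/(z₂ − z₁) = (0.0453 − -0.0188)/0.8013 = 0.08.
Precision τ = 1/σ² = 1/0.07999² = 156.

μ = 0.02, τ = 156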